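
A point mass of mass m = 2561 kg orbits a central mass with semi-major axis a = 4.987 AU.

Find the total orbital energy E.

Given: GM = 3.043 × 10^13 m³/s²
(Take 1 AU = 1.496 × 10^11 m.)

Convert to SI: a = 4.987 AU = 7.46055e+11 m.
E = −GMm / (2a).
E = −3.043e+13 · 2561 / (2 · 7.46055e+11) J ≈ -5.223e+04 J = -52.23 kJ.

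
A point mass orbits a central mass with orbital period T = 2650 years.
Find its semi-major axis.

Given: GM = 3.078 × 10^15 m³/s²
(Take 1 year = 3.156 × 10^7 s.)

Convert to SI: T = 2650 years = 8.3634e+10 s.
Invert Kepler's third law: a = (GM · T² / (4π²))^(1/3).
Substituting T = 8.3634e+10 s and GM = 3.078e+15 m³/s²:
a = (3.078e+15 · (8.3634e+10)² / (4π²))^(1/3) m
a ≈ 8.17e+11 m = 8.17 × 10^11 m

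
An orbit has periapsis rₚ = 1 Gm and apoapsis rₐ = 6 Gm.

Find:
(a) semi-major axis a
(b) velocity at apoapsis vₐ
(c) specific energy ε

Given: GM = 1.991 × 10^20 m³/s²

Convert to SI: rₚ = 1 Gm = 1e+09 m; rₐ = 6 Gm = 6e+09 m.
(a) a = (rₚ + rₐ)/2 = (1e+09 + 6e+09)/2 ≈ 3.5e+09 m
(b) With a = (rₚ + rₐ)/2 = 3.5e+09 m, vₐ = √(GM (2/rₐ − 1/a)) = √(1.991e+20 · (2/6e+09 − 1/3.5e+09)) m/s ≈ 9.737e+04 m/s
(c) With a = (rₚ + rₐ)/2 = 3.5e+09 m, ε = −GM/(2a) = −1.991e+20/(2 · 3.5e+09) J/kg ≈ -2.844e+10 J/kg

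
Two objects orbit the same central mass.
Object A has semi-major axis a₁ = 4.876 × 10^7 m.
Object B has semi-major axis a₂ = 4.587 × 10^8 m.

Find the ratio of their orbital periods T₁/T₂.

From Kepler's third law, (T₁/T₂)² = (a₁/a₂)³, so T₁/T₂ = (a₁/a₂)^(3/2).
a₁/a₂ = 4.876e+07 / 4.587e+08 = 0.1063.
T₁/T₂ = (0.1063)^(3/2) ≈ 0.03466.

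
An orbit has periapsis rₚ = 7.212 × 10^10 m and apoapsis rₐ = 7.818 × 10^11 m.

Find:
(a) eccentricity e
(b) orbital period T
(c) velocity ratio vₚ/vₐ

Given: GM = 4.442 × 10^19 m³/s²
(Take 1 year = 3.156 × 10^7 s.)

(a) e = (rₐ − rₚ)/(rₐ + rₚ) = (7.818e+11 − 7.212e+10)/(7.818e+11 + 7.212e+10) ≈ 0.8311
(b) With a = (rₚ + rₐ)/2 = 4.2696e+11 m, T = 2π √(a³/GM) = 2π √((4.2696e+11)³/4.442e+19) s ≈ 2.63e+08 s
(c) Conservation of angular momentum (rₚvₚ = rₐvₐ) gives vₚ/vₐ = rₐ/rₚ = 7.818e+11/7.212e+10 ≈ 10.84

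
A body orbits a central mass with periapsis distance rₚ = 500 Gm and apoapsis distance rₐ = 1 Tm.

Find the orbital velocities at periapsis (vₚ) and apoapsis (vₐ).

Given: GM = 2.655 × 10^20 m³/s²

Convert to SI: rₚ = 500 Gm = 5e+11 m; rₐ = 1 Tm = 1e+12 m.
Use the vis-viva equation v² = GM(2/r − 1/a) with a = (rₚ + rₐ)/2 = (5e+11 + 1e+12)/2 = 7.5e+11 m.
vₚ = √(GM · (2/rₚ − 1/a)) = √(2.655e+20 · (2/5e+11 − 1/7.5e+11)) m/s ≈ 2.661e+04 m/s = 26.61 km/s.
vₐ = √(GM · (2/rₐ − 1/a)) = √(2.655e+20 · (2/1e+12 − 1/7.5e+11)) m/s ≈ 1.33e+04 m/s = 13.3 km/s.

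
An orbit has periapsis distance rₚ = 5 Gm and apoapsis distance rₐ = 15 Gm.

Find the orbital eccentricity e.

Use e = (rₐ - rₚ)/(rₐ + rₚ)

Convert to SI: rₚ = 5 Gm = 5e+09 m; rₐ = 15 Gm = 1.5e+10 m.
e = (rₐ − rₚ) / (rₐ + rₚ).
e = (1.5e+10 − 5e+09) / (1.5e+10 + 5e+09) = 1e+10 / 2e+10 ≈ 0.5.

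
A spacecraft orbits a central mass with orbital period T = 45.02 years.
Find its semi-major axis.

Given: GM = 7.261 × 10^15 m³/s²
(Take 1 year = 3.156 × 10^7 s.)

Convert to SI: T = 45.02 years = 1.42083e+09 s.
Invert Kepler's third law: a = (GM · T² / (4π²))^(1/3).
Substituting T = 1.42083e+09 s and GM = 7.261e+15 m³/s²:
a = (7.261e+15 · (1.42083e+09)² / (4π²))^(1/3) m
a ≈ 7.187e+10 m = 71.87 Gm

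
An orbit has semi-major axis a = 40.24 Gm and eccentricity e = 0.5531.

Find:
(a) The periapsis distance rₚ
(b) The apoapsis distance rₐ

Convert to SI: a = 40.24 Gm = 4.024e+10 m.
(a) rₚ = a(1 − e) = 4.024e+10 · (1 − 0.5531) = 4.024e+10 · 0.4469 ≈ 1.798e+10 m = 17.98 Gm.
(b) rₐ = a(1 + e) = 4.024e+10 · (1 + 0.5531) = 4.024e+10 · 1.5531 ≈ 6.25e+10 m = 62.5 Gm.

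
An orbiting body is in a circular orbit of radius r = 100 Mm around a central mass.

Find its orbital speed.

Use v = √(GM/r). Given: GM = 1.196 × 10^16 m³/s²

Convert to SI: r = 100 Mm = 1e+08 m.
For a circular orbit, gravity supplies the centripetal force, so v = √(GM / r).
v = √(1.196e+16 / 1e+08) m/s ≈ 1.094e+04 m/s = 10.94 km/s.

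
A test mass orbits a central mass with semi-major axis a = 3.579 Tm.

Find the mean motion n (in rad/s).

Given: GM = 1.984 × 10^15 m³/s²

Convert to SI: a = 3.579 Tm = 3.579e+12 m.
n = √(GM / a³).
n = √(1.984e+15 / (3.579e+12)³) rad/s ≈ 6.579e-12 rad/s.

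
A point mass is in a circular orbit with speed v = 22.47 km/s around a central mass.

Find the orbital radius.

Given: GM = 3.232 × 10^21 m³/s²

Convert to SI: v = 22.47 km/s = 22470 m/s.
For a circular orbit, v² = GM / r, so r = GM / v².
r = 3.232e+21 / (22470)² m ≈ 6.401e+12 m = 6.401 Tm.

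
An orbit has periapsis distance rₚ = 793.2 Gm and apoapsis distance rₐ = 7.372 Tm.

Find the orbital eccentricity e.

Convert to SI: rₚ = 793.2 Gm = 7.932e+11 m; rₐ = 7.372 Tm = 7.372e+12 m.
e = (rₐ − rₚ) / (rₐ + rₚ).
e = (7.372e+12 − 7.932e+11) / (7.372e+12 + 7.932e+11) = 6.5788e+12 / 8.1652e+12 ≈ 0.8057.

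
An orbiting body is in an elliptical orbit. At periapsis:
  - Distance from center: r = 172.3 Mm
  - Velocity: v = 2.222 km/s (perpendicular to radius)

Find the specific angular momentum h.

Convert to SI: r = 172.3 Mm = 1.723e+08 m; v = 2.222 km/s = 2222 m/s.
With v perpendicular to r, h = r · v.
h = 1.723e+08 · 2222 m²/s ≈ 3.829e+11 m²/s.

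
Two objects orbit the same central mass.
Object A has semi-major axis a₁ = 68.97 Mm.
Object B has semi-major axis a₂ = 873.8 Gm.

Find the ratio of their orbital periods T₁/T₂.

Convert to SI: a₁ = 68.97 Mm = 6.897e+07 m; a₂ = 873.8 Gm = 8.738e+11 m.
From Kepler's third law, (T₁/T₂)² = (a₁/a₂)³, so T₁/T₂ = (a₁/a₂)^(3/2).
a₁/a₂ = 6.897e+07 / 8.738e+11 = 7.89311e-05.
T₁/T₂ = (7.89311e-05)^(3/2) ≈ 7.012e-07.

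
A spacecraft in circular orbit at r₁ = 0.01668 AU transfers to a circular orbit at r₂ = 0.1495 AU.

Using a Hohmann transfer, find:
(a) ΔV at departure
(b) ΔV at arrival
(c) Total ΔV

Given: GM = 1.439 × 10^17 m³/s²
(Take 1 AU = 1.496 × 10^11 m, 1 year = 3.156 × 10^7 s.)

Convert to SI: r₁ = 0.01668 AU = 2.49533e+09 m; r₂ = 0.1495 AU = 2.23652e+10 m.
Transfer semi-major axis: a_t = (r₁ + r₂)/2 = (2.49533e+09 + 2.23652e+10)/2 = 1.24303e+10 m.
Circular speeds: v₁ = √(GM/r₁) = 7593.93 m/s, v₂ = √(GM/r₂) = 2536.55 m/s.
Transfer speeds (vis-viva v² = GM(2/r − 1/a_t)): v₁ᵗ = 10186.2 m/s, v₂ᵗ = 1136.5 m/s.
(a) ΔV₁ = |v₁ᵗ − v₁| ≈ 2592 m/s = 0.5469 AU/year.
(b) ΔV₂ = |v₂ − v₂ᵗ| ≈ 1400 m/s = 0.2954 AU/year.
(c) ΔV_total = ΔV₁ + ΔV₂ ≈ 3992 m/s = 0.8422 AU/year.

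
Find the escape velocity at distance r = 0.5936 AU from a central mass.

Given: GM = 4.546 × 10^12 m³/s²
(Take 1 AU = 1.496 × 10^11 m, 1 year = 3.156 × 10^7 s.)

Convert to SI: r = 0.5936 AU = 8.88026e+10 m.
Escape velocity comes from setting total energy to zero: ½v² − GM/r = 0 ⇒ v_esc = √(2GM / r).
v_esc = √(2 · 4.546e+12 / 8.88026e+10) m/s ≈ 10.12 m/s = 0.002135 AU/year.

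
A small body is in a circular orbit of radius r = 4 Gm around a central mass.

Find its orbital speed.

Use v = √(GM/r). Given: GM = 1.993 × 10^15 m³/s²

Convert to SI: r = 4 Gm = 4e+09 m.
For a circular orbit, gravity supplies the centripetal force, so v = √(GM / r).
v = √(1.993e+15 / 4e+09) m/s ≈ 705.9 m/s = 705.9 m/s.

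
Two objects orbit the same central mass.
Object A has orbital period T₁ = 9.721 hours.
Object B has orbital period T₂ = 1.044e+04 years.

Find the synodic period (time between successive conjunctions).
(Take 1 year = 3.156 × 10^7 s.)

Convert to SI: T₁ = 9.721 hours = 34995.6 s; T₂ = 1.044e+04 years = 3.29486e+11 s.
T_syn = |T₁ · T₂ / (T₁ − T₂)|.
T_syn = |34995.6 · 3.29486e+11 / (34995.6 − 3.29486e+11)| s ≈ 3.5e+04 s = 9.721 hours.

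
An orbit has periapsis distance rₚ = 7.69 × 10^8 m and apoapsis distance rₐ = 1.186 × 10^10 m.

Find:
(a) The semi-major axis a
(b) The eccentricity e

(a) a = (rₚ + rₐ) / 2 = (7.69e+08 + 1.186e+10) / 2 ≈ 6.314e+09 m = 6.314 × 10^9 m.
(b) e = (rₐ − rₚ) / (rₐ + rₚ) = (1.186e+10 − 7.69e+08) / (1.186e+10 + 7.69e+08) ≈ 0.8782.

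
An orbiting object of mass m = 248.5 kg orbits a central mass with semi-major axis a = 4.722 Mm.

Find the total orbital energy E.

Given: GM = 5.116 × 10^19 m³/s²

Convert to SI: a = 4.722 Mm = 4.722e+06 m.
E = −GMm / (2a).
E = −5.116e+19 · 248.5 / (2 · 4.722e+06) J ≈ -1.346e+15 J = -1.346 PJ.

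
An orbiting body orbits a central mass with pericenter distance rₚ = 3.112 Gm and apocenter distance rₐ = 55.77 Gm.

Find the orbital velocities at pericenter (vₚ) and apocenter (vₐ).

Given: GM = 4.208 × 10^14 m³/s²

Convert to SI: rₚ = 3.112 Gm = 3.112e+09 m; rₐ = 55.77 Gm = 5.577e+10 m.
Use the vis-viva equation v² = GM(2/r − 1/a) with a = (rₚ + rₐ)/2 = (3.112e+09 + 5.577e+10)/2 = 2.9441e+10 m.
vₚ = √(GM · (2/rₚ − 1/a)) = √(4.208e+14 · (2/3.112e+09 − 1/2.9441e+10)) m/s ≈ 506.1 m/s = 506.1 m/s.
vₐ = √(GM · (2/rₐ − 1/a)) = √(4.208e+14 · (2/5.577e+10 − 1/2.9441e+10)) m/s ≈ 28.24 m/s = 28.24 m/s.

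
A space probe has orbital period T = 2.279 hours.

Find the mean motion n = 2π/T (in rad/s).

Convert to SI: T = 2.279 hours = 8204.4 s.
n = 2π / T.
n = 2π / 8204.4 s ≈ 0.0007658 rad/s.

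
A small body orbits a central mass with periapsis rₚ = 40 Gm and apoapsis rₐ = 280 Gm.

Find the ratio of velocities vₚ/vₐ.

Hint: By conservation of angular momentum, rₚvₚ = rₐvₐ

Convert to SI: rₚ = 40 Gm = 4e+10 m; rₐ = 280 Gm = 2.8e+11 m.
Conservation of angular momentum gives rₚvₚ = rₐvₐ, so vₚ/vₐ = rₐ/rₚ.
vₚ/vₐ = 2.8e+11 / 4e+10 ≈ 7.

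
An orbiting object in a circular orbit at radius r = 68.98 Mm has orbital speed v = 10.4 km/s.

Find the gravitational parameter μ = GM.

Convert to SI: r = 68.98 Mm = 6.898e+07 m; v = 10.4 km/s = 10400 m/s.
For a circular orbit v² = GM/r, so GM = v² · r.
GM = (10400)² · 6.898e+07 m³/s² ≈ 7.461e+15 m³/s² = 7.461 × 10^15 m³/s².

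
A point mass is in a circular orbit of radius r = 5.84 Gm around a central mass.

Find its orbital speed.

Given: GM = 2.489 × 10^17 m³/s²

Convert to SI: r = 5.84 Gm = 5.84e+09 m.
For a circular orbit, gravity supplies the centripetal force, so v = √(GM / r).
v = √(2.489e+17 / 5.84e+09) m/s ≈ 6528 m/s = 6.528 km/s.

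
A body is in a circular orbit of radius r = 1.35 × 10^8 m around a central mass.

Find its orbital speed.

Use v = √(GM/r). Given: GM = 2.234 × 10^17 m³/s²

For a circular orbit, gravity supplies the centripetal force, so v = √(GM / r).
v = √(2.234e+17 / 1.35e+08) m/s ≈ 4.068e+04 m/s = 40.68 km/s.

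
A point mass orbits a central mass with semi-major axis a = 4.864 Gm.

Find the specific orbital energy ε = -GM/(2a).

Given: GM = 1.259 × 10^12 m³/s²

Convert to SI: a = 4.864 Gm = 4.864e+09 m.
ε = −GM / (2a).
ε = −1.259e+12 / (2 · 4.864e+09) J/kg ≈ -129.4 J/kg = -129.4 J/kg.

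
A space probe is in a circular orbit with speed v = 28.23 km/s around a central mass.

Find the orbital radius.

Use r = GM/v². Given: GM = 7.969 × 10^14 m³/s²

Convert to SI: v = 28.23 km/s = 28230 m/s.
For a circular orbit, v² = GM / r, so r = GM / v².
r = 7.969e+14 / (28230)² m ≈ 1e+06 m = 1000 km.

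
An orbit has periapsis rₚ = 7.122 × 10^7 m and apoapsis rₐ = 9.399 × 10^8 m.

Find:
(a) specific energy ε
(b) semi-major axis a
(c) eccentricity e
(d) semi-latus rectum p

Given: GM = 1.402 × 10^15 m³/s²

(a) With a = (rₚ + rₐ)/2 = 5.0556e+08 m, ε = −GM/(2a) = −1.402e+15/(2 · 5.0556e+08) J/kg ≈ -1.387e+06 J/kg
(b) a = (rₚ + rₐ)/2 = (7.122e+07 + 9.399e+08)/2 ≈ 5.056e+08 m
(c) e = (rₐ − rₚ)/(rₐ + rₚ) = (9.399e+08 − 7.122e+07)/(9.399e+08 + 7.122e+07) ≈ 0.8591
(d) From a = (rₚ + rₐ)/2 = 5.0556e+08 m and e = (rₐ − rₚ)/(rₐ + rₚ) = 0.859127, p = a(1 − e²) = 5.0556e+08 · (1 − (0.859127)²) ≈ 1.324e+08 m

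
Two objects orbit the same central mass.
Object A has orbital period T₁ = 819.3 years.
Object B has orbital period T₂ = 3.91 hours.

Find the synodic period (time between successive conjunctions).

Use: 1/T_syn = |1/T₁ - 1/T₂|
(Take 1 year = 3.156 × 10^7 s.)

Convert to SI: T₁ = 819.3 years = 2.58571e+10 s; T₂ = 3.91 hours = 14076 s.
T_syn = |T₁ · T₂ / (T₁ − T₂)|.
T_syn = |2.58571e+10 · 14076 / (2.58571e+10 − 14076)| s ≈ 1.408e+04 s = 3.91 hours.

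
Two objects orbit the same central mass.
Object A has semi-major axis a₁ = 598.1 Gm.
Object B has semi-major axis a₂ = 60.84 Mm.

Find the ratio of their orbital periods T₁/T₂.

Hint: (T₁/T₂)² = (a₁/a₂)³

Convert to SI: a₁ = 598.1 Gm = 5.981e+11 m; a₂ = 60.84 Mm = 6.084e+07 m.
From Kepler's third law, (T₁/T₂)² = (a₁/a₂)³, so T₁/T₂ = (a₁/a₂)^(3/2).
a₁/a₂ = 5.981e+11 / 6.084e+07 = 9830.7.
T₁/T₂ = (9830.7)^(3/2) ≈ 9.747e+05.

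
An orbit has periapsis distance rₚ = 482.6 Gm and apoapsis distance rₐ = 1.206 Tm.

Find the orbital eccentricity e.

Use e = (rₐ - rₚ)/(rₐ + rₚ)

Convert to SI: rₚ = 482.6 Gm = 4.826e+11 m; rₐ = 1.206 Tm = 1.206e+12 m.
e = (rₐ − rₚ) / (rₐ + rₚ).
e = (1.206e+12 − 4.826e+11) / (1.206e+12 + 4.826e+11) = 7.234e+11 / 1.6886e+12 ≈ 0.4284.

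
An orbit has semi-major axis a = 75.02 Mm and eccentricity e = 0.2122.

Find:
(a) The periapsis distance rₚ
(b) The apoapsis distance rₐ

Convert to SI: a = 75.02 Mm = 7.502e+07 m.
(a) rₚ = a(1 − e) = 7.502e+07 · (1 − 0.2122) = 7.502e+07 · 0.7878 ≈ 5.91e+07 m = 59.1 Mm.
(b) rₐ = a(1 + e) = 7.502e+07 · (1 + 0.2122) = 7.502e+07 · 1.2122 ≈ 9.094e+07 m = 90.94 Mm.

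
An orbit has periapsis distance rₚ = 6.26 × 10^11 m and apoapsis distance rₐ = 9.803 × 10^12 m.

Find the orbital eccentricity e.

e = (rₐ − rₚ) / (rₐ + rₚ).
e = (9.803e+12 − 6.26e+11) / (9.803e+12 + 6.26e+11) = 9.177e+12 / 1.0429e+13 ≈ 0.88.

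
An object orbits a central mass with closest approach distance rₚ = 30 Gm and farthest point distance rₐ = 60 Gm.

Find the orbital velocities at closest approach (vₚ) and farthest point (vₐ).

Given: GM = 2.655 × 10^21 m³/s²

Convert to SI: rₚ = 30 Gm = 3e+10 m; rₐ = 60 Gm = 6e+10 m.
Use the vis-viva equation v² = GM(2/r − 1/a) with a = (rₚ + rₐ)/2 = (3e+10 + 6e+10)/2 = 4.5e+10 m.
vₚ = √(GM · (2/rₚ − 1/a)) = √(2.655e+21 · (2/3e+10 − 1/4.5e+10)) m/s ≈ 3.435e+05 m/s = 343.5 km/s.
vₐ = √(GM · (2/rₐ − 1/a)) = √(2.655e+21 · (2/6e+10 − 1/4.5e+10)) m/s ≈ 1.718e+05 m/s = 171.8 km/s.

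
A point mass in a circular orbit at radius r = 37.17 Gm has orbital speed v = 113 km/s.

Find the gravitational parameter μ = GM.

Convert to SI: r = 37.17 Gm = 3.717e+10 m; v = 113 km/s = 113000 m/s.
For a circular orbit v² = GM/r, so GM = v² · r.
GM = (113000)² · 3.717e+10 m³/s² ≈ 4.746e+20 m³/s² = 4.746 × 10^20 m³/s².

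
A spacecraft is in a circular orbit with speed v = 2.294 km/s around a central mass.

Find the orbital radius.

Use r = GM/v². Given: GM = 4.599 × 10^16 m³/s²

Convert to SI: v = 2.294 km/s = 2294 m/s.
For a circular orbit, v² = GM / r, so r = GM / v².
r = 4.599e+16 / (2294)² m ≈ 8.739e+09 m = 8.739 × 10^9 m.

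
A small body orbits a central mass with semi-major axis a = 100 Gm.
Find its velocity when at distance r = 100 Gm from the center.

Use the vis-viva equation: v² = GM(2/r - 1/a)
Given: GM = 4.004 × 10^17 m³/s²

Convert to SI: a = 100 Gm = 1e+11 m; r = 100 Gm = 1e+11 m.
Vis-viva: v = √(GM · (2/r − 1/a)).
2/r − 1/a = 2/1e+11 − 1/1e+11 = 1e-11 m⁻¹.
v = √(4.004e+17 · 1e-11) m/s ≈ 2001 m/s = 2.001 km/s.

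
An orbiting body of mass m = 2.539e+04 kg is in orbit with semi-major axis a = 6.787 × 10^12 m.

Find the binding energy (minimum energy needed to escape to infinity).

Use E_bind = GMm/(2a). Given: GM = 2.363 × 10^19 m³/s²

Total orbital energy is E = −GMm/(2a); binding energy is E_bind = −E = GMm/(2a).
E_bind = 2.363e+19 · 2.539e+04 / (2 · 6.787e+12) J ≈ 4.42e+10 J = 44.2 GJ.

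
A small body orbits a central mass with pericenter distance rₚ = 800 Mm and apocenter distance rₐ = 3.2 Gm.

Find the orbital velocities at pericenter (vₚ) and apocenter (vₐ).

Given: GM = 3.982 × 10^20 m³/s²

Convert to SI: rₚ = 800 Mm = 8e+08 m; rₐ = 3.2 Gm = 3.2e+09 m.
Use the vis-viva equation v² = GM(2/r − 1/a) with a = (rₚ + rₐ)/2 = (8e+08 + 3.2e+09)/2 = 2e+09 m.
vₚ = √(GM · (2/rₚ − 1/a)) = √(3.982e+20 · (2/8e+08 − 1/2e+09)) m/s ≈ 8.924e+05 m/s = 892.4 km/s.
vₐ = √(GM · (2/rₐ − 1/a)) = √(3.982e+20 · (2/3.2e+09 − 1/2e+09)) m/s ≈ 2.231e+05 m/s = 223.1 km/s.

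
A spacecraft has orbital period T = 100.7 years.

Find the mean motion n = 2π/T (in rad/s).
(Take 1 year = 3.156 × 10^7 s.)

Convert to SI: T = 100.7 years = 3.17809e+09 s.
n = 2π / T.
n = 2π / 3.17809e+09 s ≈ 1.977e-09 rad/s.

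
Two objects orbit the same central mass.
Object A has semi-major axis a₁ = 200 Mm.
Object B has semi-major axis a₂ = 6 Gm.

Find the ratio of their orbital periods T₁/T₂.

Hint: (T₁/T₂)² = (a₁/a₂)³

Convert to SI: a₁ = 200 Mm = 2e+08 m; a₂ = 6 Gm = 6e+09 m.
From Kepler's third law, (T₁/T₂)² = (a₁/a₂)³, so T₁/T₂ = (a₁/a₂)^(3/2).
a₁/a₂ = 2e+08 / 6e+09 = 0.0333333.
T₁/T₂ = (0.0333333)^(3/2) ≈ 0.006086.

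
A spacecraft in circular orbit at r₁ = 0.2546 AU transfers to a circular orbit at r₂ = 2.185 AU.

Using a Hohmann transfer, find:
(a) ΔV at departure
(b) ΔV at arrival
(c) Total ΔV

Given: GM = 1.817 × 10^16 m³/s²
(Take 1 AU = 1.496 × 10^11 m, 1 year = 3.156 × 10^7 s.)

Convert to SI: r₁ = 0.2546 AU = 3.80882e+10 m; r₂ = 2.185 AU = 3.26876e+11 m.
Transfer semi-major axis: a_t = (r₁ + r₂)/2 = (3.80882e+10 + 3.26876e+11)/2 = 1.82482e+11 m.
Circular speeds: v₁ = √(GM/r₁) = 690.689 m/s, v₂ = √(GM/r₂) = 235.769 m/s.
Transfer speeds (vis-viva v² = GM(2/r − 1/a_t)): v₁ᵗ = 924.408 m/s, v₂ᵗ = 107.714 m/s.
(a) ΔV₁ = |v₁ᵗ − v₁| ≈ 233.7 m/s = 0.04931 AU/year.
(b) ΔV₂ = |v₂ − v₂ᵗ| ≈ 128.1 m/s = 0.02701 AU/year.
(c) ΔV_total = ΔV₁ + ΔV₂ ≈ 361.8 m/s = 0.07632 AU/year.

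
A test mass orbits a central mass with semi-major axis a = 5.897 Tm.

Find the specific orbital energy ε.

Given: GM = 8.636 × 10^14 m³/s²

Convert to SI: a = 5.897 Tm = 5.897e+12 m.
ε = −GM / (2a).
ε = −8.636e+14 / (2 · 5.897e+12) J/kg ≈ -73.22 J/kg = -73.22 J/kg.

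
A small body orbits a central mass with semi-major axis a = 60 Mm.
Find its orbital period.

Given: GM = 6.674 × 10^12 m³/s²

Convert to SI: a = 60 Mm = 6e+07 m.
Kepler's third law: T = 2π √(a³ / GM).
Substituting a = 6e+07 m and GM = 6.674e+12 m³/s²:
T = 2π √((6e+07)³ / 6.674e+12) s
T ≈ 1.13e+06 s = 13.08 days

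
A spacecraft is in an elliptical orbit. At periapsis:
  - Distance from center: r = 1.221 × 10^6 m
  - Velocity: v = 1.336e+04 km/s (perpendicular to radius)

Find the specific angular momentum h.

Convert to SI: v = 1.336e+04 km/s = 1.336e+07 m/s.
With v perpendicular to r, h = r · v.
h = 1.221e+06 · 1.336e+07 m²/s ≈ 1.631e+13 m²/s.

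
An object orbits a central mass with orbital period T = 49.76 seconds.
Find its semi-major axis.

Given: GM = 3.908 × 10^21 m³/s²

Invert Kepler's third law: a = (GM · T² / (4π²))^(1/3).
Substituting T = 49.76 s and GM = 3.908e+21 m³/s²:
a = (3.908e+21 · (49.76)² / (4π²))^(1/3) m
a ≈ 6.258e+07 m = 62.58 Mm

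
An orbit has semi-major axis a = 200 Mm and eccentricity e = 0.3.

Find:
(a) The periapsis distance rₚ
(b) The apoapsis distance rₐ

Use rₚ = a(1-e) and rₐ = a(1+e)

Convert to SI: a = 200 Mm = 2e+08 m.
(a) rₚ = a(1 − e) = 2e+08 · (1 − 0.3) = 2e+08 · 0.7 ≈ 1.4e+08 m = 140 Mm.
(b) rₐ = a(1 + e) = 2e+08 · (1 + 0.3) = 2e+08 · 1.3 ≈ 2.6e+08 m = 260 Mm.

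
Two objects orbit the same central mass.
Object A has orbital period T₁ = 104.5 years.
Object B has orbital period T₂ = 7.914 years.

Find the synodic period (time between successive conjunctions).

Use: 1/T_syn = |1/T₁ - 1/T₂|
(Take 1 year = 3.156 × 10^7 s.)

Convert to SI: T₁ = 104.5 years = 3.29802e+09 s; T₂ = 7.914 years = 2.49766e+08 s.
T_syn = |T₁ · T₂ / (T₁ − T₂)|.
T_syn = |3.29802e+09 · 2.49766e+08 / (3.29802e+09 − 2.49766e+08)| s ≈ 2.702e+08 s = 8.562 years.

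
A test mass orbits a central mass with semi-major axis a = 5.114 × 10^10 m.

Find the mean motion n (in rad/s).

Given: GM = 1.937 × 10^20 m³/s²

n = √(GM / a³).
n = √(1.937e+20 / (5.114e+10)³) rad/s ≈ 1.203e-06 rad/s.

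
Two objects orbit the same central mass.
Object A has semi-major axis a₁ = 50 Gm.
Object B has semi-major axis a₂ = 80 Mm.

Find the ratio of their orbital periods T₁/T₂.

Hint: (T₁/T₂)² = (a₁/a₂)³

Convert to SI: a₁ = 50 Gm = 5e+10 m; a₂ = 80 Mm = 8e+07 m.
From Kepler's third law, (T₁/T₂)² = (a₁/a₂)³, so T₁/T₂ = (a₁/a₂)^(3/2).
a₁/a₂ = 5e+10 / 8e+07 = 625.
T₁/T₂ = (625)^(3/2) ≈ 1.562e+04.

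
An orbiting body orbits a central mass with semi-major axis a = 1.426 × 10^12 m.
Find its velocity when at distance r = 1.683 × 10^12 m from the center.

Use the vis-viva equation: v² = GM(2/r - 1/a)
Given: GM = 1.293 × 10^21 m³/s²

Vis-viva: v = √(GM · (2/r − 1/a)).
2/r − 1/a = 2/1.683e+12 − 1/1.426e+12 = 4.87092e-13 m⁻¹.
v = √(1.293e+21 · 4.87092e-13) m/s ≈ 2.51e+04 m/s = 25.1 km/s.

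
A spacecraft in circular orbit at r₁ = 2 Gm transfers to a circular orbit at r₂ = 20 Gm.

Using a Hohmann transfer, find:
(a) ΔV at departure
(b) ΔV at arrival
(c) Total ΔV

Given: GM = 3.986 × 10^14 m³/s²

Convert to SI: r₁ = 2 Gm = 2e+09 m; r₂ = 20 Gm = 2e+10 m.
Transfer semi-major axis: a_t = (r₁ + r₂)/2 = (2e+09 + 2e+10)/2 = 1.1e+10 m.
Circular speeds: v₁ = √(GM/r₁) = 446.43 m/s, v₂ = √(GM/r₂) = 141.174 m/s.
Transfer speeds (vis-viva v² = GM(2/r − 1/a_t)): v₁ᵗ = 601.966 m/s, v₂ᵗ = 60.1966 m/s.
(a) ΔV₁ = |v₁ᵗ − v₁| ≈ 155.5 m/s = 155.5 m/s.
(b) ΔV₂ = |v₂ − v₂ᵗ| ≈ 80.98 m/s = 80.98 m/s.
(c) ΔV_total = ΔV₁ + ΔV₂ ≈ 236.5 m/s = 236.5 m/s.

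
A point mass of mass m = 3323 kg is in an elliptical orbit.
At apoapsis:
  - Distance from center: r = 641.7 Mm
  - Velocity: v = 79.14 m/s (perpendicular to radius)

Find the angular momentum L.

Convert to SI: r = 641.7 Mm = 6.417e+08 m.
Since v is perpendicular to r, L = m · v · r.
L = 3323 · 79.14 · 6.417e+08 kg·m²/s ≈ 1.688e+14 kg·m²/s.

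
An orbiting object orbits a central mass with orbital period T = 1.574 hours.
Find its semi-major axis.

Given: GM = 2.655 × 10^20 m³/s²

Convert to SI: T = 1.574 hours = 5666.4 s.
Invert Kepler's third law: a = (GM · T² / (4π²))^(1/3).
Substituting T = 5666.4 s and GM = 2.655e+20 m³/s²:
a = (2.655e+20 · (5666.4)² / (4π²))^(1/3) m
a ≈ 5.999e+08 m = 599.9 Mm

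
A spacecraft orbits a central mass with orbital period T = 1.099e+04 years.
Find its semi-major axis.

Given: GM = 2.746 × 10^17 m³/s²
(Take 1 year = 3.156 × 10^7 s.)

Convert to SI: T = 1.099e+04 years = 3.46844e+11 s.
Invert Kepler's third law: a = (GM · T² / (4π²))^(1/3).
Substituting T = 3.46844e+11 s and GM = 2.746e+17 m³/s²:
a = (2.746e+17 · (3.46844e+11)² / (4π²))^(1/3) m
a ≈ 9.423e+12 m = 9.423 × 10^12 m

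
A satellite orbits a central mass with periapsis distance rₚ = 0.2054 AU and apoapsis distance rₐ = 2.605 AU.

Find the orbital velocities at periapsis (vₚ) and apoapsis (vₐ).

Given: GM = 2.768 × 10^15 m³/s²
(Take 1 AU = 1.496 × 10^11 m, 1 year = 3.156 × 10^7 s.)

Convert to SI: rₚ = 0.2054 AU = 3.07278e+10 m; rₐ = 2.605 AU = 3.89708e+11 m.
Use the vis-viva equation v² = GM(2/r − 1/a) with a = (rₚ + rₐ)/2 = (3.07278e+10 + 3.89708e+11)/2 = 2.10218e+11 m.
vₚ = √(GM · (2/rₚ − 1/a)) = √(2.768e+15 · (2/3.07278e+10 − 1/2.10218e+11)) m/s ≈ 408.7 m/s = 0.08621 AU/year.
vₐ = √(GM · (2/rₐ − 1/a)) = √(2.768e+15 · (2/3.89708e+11 − 1/2.10218e+11)) m/s ≈ 32.22 m/s = 0.006798 AU/year.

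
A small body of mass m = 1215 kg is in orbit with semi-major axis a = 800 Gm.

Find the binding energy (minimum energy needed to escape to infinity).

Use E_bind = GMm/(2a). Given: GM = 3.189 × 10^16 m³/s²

Convert to SI: a = 800 Gm = 8e+11 m.
Total orbital energy is E = −GMm/(2a); binding energy is E_bind = −E = GMm/(2a).
E_bind = 3.189e+16 · 1215 / (2 · 8e+11) J ≈ 2.422e+07 J = 24.22 MJ.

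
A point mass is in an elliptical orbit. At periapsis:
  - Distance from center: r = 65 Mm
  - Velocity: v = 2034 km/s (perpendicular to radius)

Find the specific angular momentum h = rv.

Convert to SI: r = 65 Mm = 6.5e+07 m; v = 2034 km/s = 2.034e+06 m/s.
With v perpendicular to r, h = r · v.
h = 6.5e+07 · 2.034e+06 m²/s ≈ 1.322e+14 m²/s.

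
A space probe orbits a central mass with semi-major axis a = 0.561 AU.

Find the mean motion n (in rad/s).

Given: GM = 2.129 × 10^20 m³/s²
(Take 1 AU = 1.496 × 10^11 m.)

Convert to SI: a = 0.561 AU = 8.39256e+10 m.
n = √(GM / a³).
n = √(2.129e+20 / (8.39256e+10)³) rad/s ≈ 6.001e-07 rad/s.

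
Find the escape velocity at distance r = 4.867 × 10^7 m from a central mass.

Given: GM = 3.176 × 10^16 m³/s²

Escape velocity comes from setting total energy to zero: ½v² − GM/r = 0 ⇒ v_esc = √(2GM / r).
v_esc = √(2 · 3.176e+16 / 4.867e+07) m/s ≈ 3.613e+04 m/s = 36.13 km/s.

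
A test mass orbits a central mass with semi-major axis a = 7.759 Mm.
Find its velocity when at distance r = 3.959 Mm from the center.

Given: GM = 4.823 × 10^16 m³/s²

Convert to SI: a = 7.759 Mm = 7.759e+06 m; r = 3.959 Mm = 3.959e+06 m.
Vis-viva: v = √(GM · (2/r − 1/a)).
2/r − 1/a = 2/3.959e+06 − 1/7.759e+06 = 3.76295e-07 m⁻¹.
v = √(4.823e+16 · 3.76295e-07) m/s ≈ 1.347e+05 m/s = 134.7 km/s.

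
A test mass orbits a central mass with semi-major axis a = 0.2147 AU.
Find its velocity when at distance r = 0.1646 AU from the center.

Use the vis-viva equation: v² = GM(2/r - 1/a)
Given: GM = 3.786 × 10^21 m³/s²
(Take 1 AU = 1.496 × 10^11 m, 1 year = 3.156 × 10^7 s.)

Convert to SI: a = 0.2147 AU = 3.21191e+10 m; r = 0.1646 AU = 2.46242e+10 m.
Vis-viva: v = √(GM · (2/r − 1/a)).
2/r − 1/a = 2/2.46242e+10 − 1/3.21191e+10 = 5.00869e-11 m⁻¹.
v = √(3.786e+21 · 5.00869e-11) m/s ≈ 4.355e+05 m/s = 91.87 AU/year.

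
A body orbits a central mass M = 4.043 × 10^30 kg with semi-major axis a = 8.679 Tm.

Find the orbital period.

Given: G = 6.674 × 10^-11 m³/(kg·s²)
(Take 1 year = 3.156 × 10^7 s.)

Convert to SI: a = 8.679 Tm = 8.679e+12 m.
GM = G · M = 6.674e-11 · 4.043e+30 = 2.6983e+20 m³/s².
Kepler's third law: T = 2π √(a³ / GM).
Substituting a = 8.679e+12 m and GM = 2.6983e+20 m³/s²:
T = 2π √((8.679e+12)³ / 2.6983e+20) s
T ≈ 9.78e+09 s = 309.9 years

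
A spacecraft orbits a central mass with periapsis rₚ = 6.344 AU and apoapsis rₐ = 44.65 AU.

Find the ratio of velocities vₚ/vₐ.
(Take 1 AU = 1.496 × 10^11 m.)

Convert to SI: rₚ = 6.344 AU = 9.49062e+11 m; rₐ = 44.65 AU = 6.67964e+12 m.
Conservation of angular momentum gives rₚvₚ = rₐvₐ, so vₚ/vₐ = rₐ/rₚ.
vₚ/vₐ = 6.67964e+12 / 9.49062e+11 ≈ 7.038.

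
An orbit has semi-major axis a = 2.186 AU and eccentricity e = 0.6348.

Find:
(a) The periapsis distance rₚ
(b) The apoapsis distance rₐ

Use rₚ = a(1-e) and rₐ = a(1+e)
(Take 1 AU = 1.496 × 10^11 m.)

Convert to SI: a = 2.186 AU = 3.27026e+11 m.
(a) rₚ = a(1 − e) = 3.27026e+11 · (1 − 0.6348) = 3.27026e+11 · 0.3652 ≈ 1.194e+11 m = 0.7983 AU.
(b) rₐ = a(1 + e) = 3.27026e+11 · (1 + 0.6348) = 3.27026e+11 · 1.6348 ≈ 5.346e+11 m = 3.574 AU.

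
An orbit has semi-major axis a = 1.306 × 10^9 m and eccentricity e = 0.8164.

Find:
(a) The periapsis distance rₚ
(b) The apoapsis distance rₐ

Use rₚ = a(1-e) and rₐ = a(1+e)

(a) rₚ = a(1 − e) = 1.306e+09 · (1 − 0.8164) = 1.306e+09 · 0.1836 ≈ 2.398e+08 m = 2.398 × 10^8 m.
(b) rₐ = a(1 + e) = 1.306e+09 · (1 + 0.8164) = 1.306e+09 · 1.8164 ≈ 2.372e+09 m = 2.372 × 10^9 m.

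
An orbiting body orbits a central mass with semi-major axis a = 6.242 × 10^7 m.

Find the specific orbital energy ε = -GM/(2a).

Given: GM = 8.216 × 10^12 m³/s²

ε = −GM / (2a).
ε = −8.216e+12 / (2 · 6.242e+07) J/kg ≈ -6.581e+04 J/kg = -65.81 kJ/kg.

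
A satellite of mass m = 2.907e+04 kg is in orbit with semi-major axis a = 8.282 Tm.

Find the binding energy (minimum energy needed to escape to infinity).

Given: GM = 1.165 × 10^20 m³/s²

Convert to SI: a = 8.282 Tm = 8.282e+12 m.
Total orbital energy is E = −GMm/(2a); binding energy is E_bind = −E = GMm/(2a).
E_bind = 1.165e+20 · 2.907e+04 / (2 · 8.282e+12) J ≈ 2.045e+11 J = 204.5 GJ.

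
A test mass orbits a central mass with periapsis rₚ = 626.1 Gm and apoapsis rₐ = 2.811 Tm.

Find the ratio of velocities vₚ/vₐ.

Convert to SI: rₚ = 626.1 Gm = 6.261e+11 m; rₐ = 2.811 Tm = 2.811e+12 m.
Conservation of angular momentum gives rₚvₚ = rₐvₐ, so vₚ/vₐ = rₐ/rₚ.
vₚ/vₐ = 2.811e+12 / 6.261e+11 ≈ 4.49.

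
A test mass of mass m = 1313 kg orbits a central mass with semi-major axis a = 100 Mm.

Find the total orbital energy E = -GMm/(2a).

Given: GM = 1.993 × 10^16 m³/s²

Convert to SI: a = 100 Mm = 1e+08 m.
E = −GMm / (2a).
E = −1.993e+16 · 1313 / (2 · 1e+08) J ≈ -1.308e+11 J = -130.8 GJ.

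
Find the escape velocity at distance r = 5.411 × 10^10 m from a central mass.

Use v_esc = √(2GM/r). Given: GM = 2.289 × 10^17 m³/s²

Escape velocity comes from setting total energy to zero: ½v² − GM/r = 0 ⇒ v_esc = √(2GM / r).
v_esc = √(2 · 2.289e+17 / 5.411e+10) m/s ≈ 2909 m/s = 2.909 km/s.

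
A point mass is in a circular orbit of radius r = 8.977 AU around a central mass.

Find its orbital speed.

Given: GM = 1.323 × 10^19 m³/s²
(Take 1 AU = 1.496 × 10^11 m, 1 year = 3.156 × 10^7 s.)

Convert to SI: r = 8.977 AU = 1.34296e+12 m.
For a circular orbit, gravity supplies the centripetal force, so v = √(GM / r).
v = √(1.323e+19 / 1.34296e+12) m/s ≈ 3139 m/s = 0.6621 AU/year.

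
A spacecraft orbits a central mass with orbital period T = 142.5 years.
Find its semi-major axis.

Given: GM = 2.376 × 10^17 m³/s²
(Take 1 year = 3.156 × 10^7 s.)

Convert to SI: T = 142.5 years = 4.4973e+09 s.
Invert Kepler's third law: a = (GM · T² / (4π²))^(1/3).
Substituting T = 4.4973e+09 s and GM = 2.376e+17 m³/s²:
a = (2.376e+17 · (4.4973e+09)² / (4π²))^(1/3) m
a ≈ 4.956e+11 m = 4.956 × 10^11 m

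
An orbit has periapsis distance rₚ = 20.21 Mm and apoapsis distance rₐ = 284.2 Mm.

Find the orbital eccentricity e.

Convert to SI: rₚ = 20.21 Mm = 2.021e+07 m; rₐ = 284.2 Mm = 2.842e+08 m.
e = (rₐ − rₚ) / (rₐ + rₚ).
e = (2.842e+08 − 2.021e+07) / (2.842e+08 + 2.021e+07) = 2.6399e+08 / 3.0441e+08 ≈ 0.8672.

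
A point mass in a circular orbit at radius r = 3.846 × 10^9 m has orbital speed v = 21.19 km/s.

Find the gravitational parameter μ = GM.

Convert to SI: v = 21.19 km/s = 21190 m/s.
For a circular orbit v² = GM/r, so GM = v² · r.
GM = (21190)² · 3.846e+09 m³/s² ≈ 1.727e+18 m³/s² = 1.727 × 10^18 m³/s².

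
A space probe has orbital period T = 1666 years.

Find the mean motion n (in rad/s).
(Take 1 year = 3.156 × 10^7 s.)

Convert to SI: T = 1666 years = 5.2579e+10 s.
n = 2π / T.
n = 2π / 5.2579e+10 s ≈ 1.195e-10 rad/s.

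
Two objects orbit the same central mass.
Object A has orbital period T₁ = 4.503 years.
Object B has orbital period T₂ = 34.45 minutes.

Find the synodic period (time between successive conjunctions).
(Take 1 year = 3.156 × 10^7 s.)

Convert to SI: T₁ = 4.503 years = 1.42115e+08 s; T₂ = 34.45 minutes = 2067 s.
T_syn = |T₁ · T₂ / (T₁ − T₂)|.
T_syn = |1.42115e+08 · 2067 / (1.42115e+08 − 2067)| s ≈ 2067 s = 34.45 minutes.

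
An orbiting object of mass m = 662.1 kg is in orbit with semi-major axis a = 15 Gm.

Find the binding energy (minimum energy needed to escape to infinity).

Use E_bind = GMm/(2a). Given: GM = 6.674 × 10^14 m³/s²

Convert to SI: a = 15 Gm = 1.5e+10 m.
Total orbital energy is E = −GMm/(2a); binding energy is E_bind = −E = GMm/(2a).
E_bind = 6.674e+14 · 662.1 / (2 · 1.5e+10) J ≈ 1.473e+07 J = 14.73 MJ.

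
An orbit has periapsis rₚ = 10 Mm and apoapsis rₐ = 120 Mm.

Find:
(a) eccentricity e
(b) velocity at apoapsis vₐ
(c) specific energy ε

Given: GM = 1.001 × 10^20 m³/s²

Convert to SI: rₚ = 10 Mm = 1e+07 m; rₐ = 120 Mm = 1.2e+08 m.
(a) e = (rₐ − rₚ)/(rₐ + rₚ) = (1.2e+08 − 1e+07)/(1.2e+08 + 1e+07) ≈ 0.8462
(b) With a = (rₚ + rₐ)/2 = 6.5e+07 m, vₐ = √(GM (2/rₐ − 1/a)) = √(1.001e+20 · (2/1.2e+08 − 1/6.5e+07)) m/s ≈ 3.582e+05 m/s
(c) With a = (rₚ + rₐ)/2 = 6.5e+07 m, ε = −GM/(2a) = −1.001e+20/(2 · 6.5e+07) J/kg ≈ -7.7e+11 J/kg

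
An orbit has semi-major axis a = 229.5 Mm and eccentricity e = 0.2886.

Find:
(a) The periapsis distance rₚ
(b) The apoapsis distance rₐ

Convert to SI: a = 229.5 Mm = 2.295e+08 m.
(a) rₚ = a(1 − e) = 2.295e+08 · (1 − 0.2886) = 2.295e+08 · 0.7114 ≈ 1.633e+08 m = 163.3 Mm.
(b) rₐ = a(1 + e) = 2.295e+08 · (1 + 0.2886) = 2.295e+08 · 1.2886 ≈ 2.957e+08 m = 295.7 Mm.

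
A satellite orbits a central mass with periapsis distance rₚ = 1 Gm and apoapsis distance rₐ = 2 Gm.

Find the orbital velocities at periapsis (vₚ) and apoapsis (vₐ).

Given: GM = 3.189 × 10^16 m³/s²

Convert to SI: rₚ = 1 Gm = 1e+09 m; rₐ = 2 Gm = 2e+09 m.
Use the vis-viva equation v² = GM(2/r − 1/a) with a = (rₚ + rₐ)/2 = (1e+09 + 2e+09)/2 = 1.5e+09 m.
vₚ = √(GM · (2/rₚ − 1/a)) = √(3.189e+16 · (2/1e+09 − 1/1.5e+09)) m/s ≈ 6521 m/s = 6.521 km/s.
vₐ = √(GM · (2/rₐ − 1/a)) = √(3.189e+16 · (2/2e+09 − 1/1.5e+09)) m/s ≈ 3260 m/s = 3.26 km/s.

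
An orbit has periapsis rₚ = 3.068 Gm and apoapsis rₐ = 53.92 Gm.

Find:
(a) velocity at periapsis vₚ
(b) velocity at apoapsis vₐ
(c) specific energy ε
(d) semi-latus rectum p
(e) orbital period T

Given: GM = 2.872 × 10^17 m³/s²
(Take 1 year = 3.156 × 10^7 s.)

Convert to SI: rₚ = 3.068 Gm = 3.068e+09 m; rₐ = 53.92 Gm = 5.392e+10 m.
(a) With a = (rₚ + rₐ)/2 = 2.8494e+10 m, vₚ = √(GM (2/rₚ − 1/a)) = √(2.872e+17 · (2/3.068e+09 − 1/2.8494e+10)) m/s ≈ 1.331e+04 m/s
(b) With a = (rₚ + rₐ)/2 = 2.8494e+10 m, vₐ = √(GM (2/rₐ − 1/a)) = √(2.872e+17 · (2/5.392e+10 − 1/2.8494e+10)) m/s ≈ 757.3 m/s
(c) With a = (rₚ + rₐ)/2 = 2.8494e+10 m, ε = −GM/(2a) = −2.872e+17/(2 · 2.8494e+10) J/kg ≈ -5.04e+06 J/kg
(d) From a = (rₚ + rₐ)/2 = 2.8494e+10 m and e = (rₐ − rₚ)/(rₐ + rₚ) = 0.892328, p = a(1 − e²) = 2.8494e+10 · (1 − (0.892328)²) ≈ 5.806e+09 m
(e) With a = (rₚ + rₐ)/2 = 2.8494e+10 m, T = 2π √(a³/GM) = 2π √((2.8494e+10)³/2.872e+17) s ≈ 5.639e+07 s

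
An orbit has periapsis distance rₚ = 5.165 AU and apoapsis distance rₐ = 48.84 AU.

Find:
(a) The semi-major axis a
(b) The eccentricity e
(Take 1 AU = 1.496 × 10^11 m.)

Convert to SI: rₚ = 5.165 AU = 7.72684e+11 m; rₐ = 48.84 AU = 7.30646e+12 m.
(a) a = (rₚ + rₐ) / 2 = (7.72684e+11 + 7.30646e+12) / 2 ≈ 4.04e+12 m = 27 AU.
(b) e = (rₐ − rₚ) / (rₐ + rₚ) = (7.30646e+12 − 7.72684e+11) / (7.30646e+12 + 7.72684e+11) ≈ 0.8087.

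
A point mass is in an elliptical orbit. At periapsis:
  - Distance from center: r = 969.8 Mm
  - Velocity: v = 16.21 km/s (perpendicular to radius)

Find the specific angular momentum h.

Convert to SI: r = 969.8 Mm = 9.698e+08 m; v = 16.21 km/s = 16210 m/s.
With v perpendicular to r, h = r · v.
h = 9.698e+08 · 16210 m²/s ≈ 1.572e+13 m²/s.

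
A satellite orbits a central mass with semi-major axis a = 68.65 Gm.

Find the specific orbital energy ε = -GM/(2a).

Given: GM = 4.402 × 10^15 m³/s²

Convert to SI: a = 68.65 Gm = 6.865e+10 m.
ε = −GM / (2a).
ε = −4.402e+15 / (2 · 6.865e+10) J/kg ≈ -3.206e+04 J/kg = -32.06 kJ/kg.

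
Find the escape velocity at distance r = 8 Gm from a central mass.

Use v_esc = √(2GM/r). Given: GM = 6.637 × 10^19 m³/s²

Convert to SI: r = 8 Gm = 8e+09 m.
Escape velocity comes from setting total energy to zero: ½v² − GM/r = 0 ⇒ v_esc = √(2GM / r).
v_esc = √(2 · 6.637e+19 / 8e+09) m/s ≈ 1.288e+05 m/s = 128.8 km/s.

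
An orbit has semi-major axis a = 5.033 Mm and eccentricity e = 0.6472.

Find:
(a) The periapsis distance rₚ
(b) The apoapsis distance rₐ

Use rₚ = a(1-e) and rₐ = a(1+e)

Convert to SI: a = 5.033 Mm = 5.033e+06 m.
(a) rₚ = a(1 − e) = 5.033e+06 · (1 − 0.6472) = 5.033e+06 · 0.3528 ≈ 1.776e+06 m = 1.776 Mm.
(b) rₐ = a(1 + e) = 5.033e+06 · (1 + 0.6472) = 5.033e+06 · 1.6472 ≈ 8.29e+06 m = 8.29 Mm.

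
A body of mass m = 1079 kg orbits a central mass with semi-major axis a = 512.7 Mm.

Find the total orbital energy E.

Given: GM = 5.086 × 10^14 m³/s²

Convert to SI: a = 512.7 Mm = 5.127e+08 m.
E = −GMm / (2a).
E = −5.086e+14 · 1079 / (2 · 5.127e+08) J ≈ -5.352e+08 J = -535.2 MJ.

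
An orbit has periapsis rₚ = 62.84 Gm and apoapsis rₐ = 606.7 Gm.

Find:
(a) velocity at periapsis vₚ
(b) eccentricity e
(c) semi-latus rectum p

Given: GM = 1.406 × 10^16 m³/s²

Convert to SI: rₚ = 62.84 Gm = 6.284e+10 m; rₐ = 606.7 Gm = 6.067e+11 m.
(a) With a = (rₚ + rₐ)/2 = 3.3477e+11 m, vₚ = √(GM (2/rₚ − 1/a)) = √(1.406e+16 · (2/6.284e+10 − 1/3.3477e+11)) m/s ≈ 636.8 m/s
(b) e = (rₐ − rₚ)/(rₐ + rₚ) = (6.067e+11 − 6.284e+10)/(6.067e+11 + 6.284e+10) ≈ 0.8123
(c) From a = (rₚ + rₐ)/2 = 3.3477e+11 m and e = (rₐ − rₚ)/(rₐ + rₚ) = 0.812289, p = a(1 − e²) = 3.3477e+11 · (1 − (0.812289)²) ≈ 1.139e+11 m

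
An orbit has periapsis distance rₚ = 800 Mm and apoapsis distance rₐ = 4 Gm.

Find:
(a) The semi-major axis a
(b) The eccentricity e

Convert to SI: rₚ = 800 Mm = 8e+08 m; rₐ = 4 Gm = 4e+09 m.
(a) a = (rₚ + rₐ) / 2 = (8e+08 + 4e+09) / 2 ≈ 2.4e+09 m = 2.4 Gm.
(b) e = (rₐ − rₚ) / (rₐ + rₚ) = (4e+09 − 8e+08) / (4e+09 + 8e+08) ≈ 0.6667.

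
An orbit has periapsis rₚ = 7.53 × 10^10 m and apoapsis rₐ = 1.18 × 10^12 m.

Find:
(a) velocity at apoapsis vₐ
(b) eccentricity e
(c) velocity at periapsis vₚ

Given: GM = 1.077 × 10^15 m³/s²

(a) With a = (rₚ + rₐ)/2 = 6.2765e+11 m, vₐ = √(GM (2/rₐ − 1/a)) = √(1.077e+15 · (2/1.18e+12 − 1/6.2765e+11)) m/s ≈ 10.46 m/s
(b) e = (rₐ − rₚ)/(rₐ + rₚ) = (1.18e+12 − 7.53e+10)/(1.18e+12 + 7.53e+10) ≈ 0.88
(c) With a = (rₚ + rₐ)/2 = 6.2765e+11 m, vₚ = √(GM (2/rₚ − 1/a)) = √(1.077e+15 · (2/7.53e+10 − 1/6.2765e+11)) m/s ≈ 164 m/s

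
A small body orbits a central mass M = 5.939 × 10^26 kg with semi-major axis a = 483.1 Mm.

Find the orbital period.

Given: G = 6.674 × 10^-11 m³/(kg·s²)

Convert to SI: a = 483.1 Mm = 4.831e+08 m.
GM = G · M = 6.674e-11 · 5.939e+26 = 3.96369e+16 m³/s².
Kepler's third law: T = 2π √(a³ / GM).
Substituting a = 4.831e+08 m and GM = 3.96369e+16 m³/s²:
T = 2π √((4.831e+08)³ / 3.96369e+16) s
T ≈ 3.351e+05 s = 3.879 days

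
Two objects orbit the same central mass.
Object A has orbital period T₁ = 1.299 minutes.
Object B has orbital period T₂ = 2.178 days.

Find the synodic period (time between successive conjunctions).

Convert to SI: T₁ = 1.299 minutes = 77.94 s; T₂ = 2.178 days = 188179 s.
T_syn = |T₁ · T₂ / (T₁ − T₂)|.
T_syn = |77.94 · 188179 / (77.94 − 188179)| s ≈ 77.97 s = 1.3 minutes.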